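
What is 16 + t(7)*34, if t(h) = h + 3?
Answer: 356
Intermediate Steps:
t(h) = 3 + h
16 + t(7)*34 = 16 + (3 + 7)*34 = 16 + 10*34 = 16 + 340 = 356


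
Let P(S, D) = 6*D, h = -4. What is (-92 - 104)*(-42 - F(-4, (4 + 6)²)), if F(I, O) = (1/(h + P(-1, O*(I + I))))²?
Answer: 47495380177/5769604 ≈ 8232.0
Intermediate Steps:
F(I, O) = (-4 + 12*I*O)⁻² (F(I, O) = (1/(-4 + 6*(O*(I + I))))² = (1/(-4 + 6*(O*(2*I))))² = (1/(-4 + 6*(2*I*O)))² = (1/(-4 + 12*I*O))² = (-4 + 12*I*O)⁻²)
(-92 - 104)*(-42 - F(-4, (4 + 6)²)) = (-92 - 104)*(-42 - 1/(16*(-1 + 3*(-4)*(4 + 6)²)²)) = -196*(-42 - 1/(16*(-1 + 3*(-4)*10²)²)) = -196*(-42 - 1/(16*(-1 + 3*(-4)*100)²)) = -196*(-42 - 1/(16*(-1 - 1200)²)) = -196*(-42 - 1/(16*(-1201)²)) = -196*(-42 - 1/(16*1442401)) = -196*(-42 - 1*1/23078416) = -196*(-42 - 1/23078416) = -196*(-969293473/23078416) = 47495380177/5769604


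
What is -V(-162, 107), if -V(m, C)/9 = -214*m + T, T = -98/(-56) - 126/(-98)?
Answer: 8737101/28 ≈ 3.1204e+5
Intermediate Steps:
T = 85/28 (T = -98*(-1/56) - 126*(-1/98) = 7/4 + 9/7 = 85/28 ≈ 3.0357)
V(m, C) = -765/28 + 1926*m (V(m, C) = -9*(-214*m + 85/28) = -9*(85/28 - 214*m) = -765/28 + 1926*m)
-V(-162, 107) = -(-765/28 + 1926*(-162)) = -(-765/28 - 312012) = -1*(-8737101/28) = 8737101/28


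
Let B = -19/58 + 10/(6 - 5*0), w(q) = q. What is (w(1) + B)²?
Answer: 165649/30276 ≈ 5.4713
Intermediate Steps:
B = 233/174 (B = -19*1/58 + 10/(6 + 0) = -19/58 + 10/6 = -19/58 + 10*(⅙) = -19/58 + 5/3 = 233/174 ≈ 1.3391)
(w(1) + B)² = (1 + 233/174)² = (407/174)² = 165649/30276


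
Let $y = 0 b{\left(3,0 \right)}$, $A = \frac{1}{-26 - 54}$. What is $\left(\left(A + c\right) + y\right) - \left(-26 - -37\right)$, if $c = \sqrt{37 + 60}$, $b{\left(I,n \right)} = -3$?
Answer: $- \frac{881}{80} + \sqrt{97} \approx -1.1636$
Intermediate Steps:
$A = - \frac{1}{80}$ ($A = \frac{1}{-80} = - \frac{1}{80} \approx -0.0125$)
$y = 0$ ($y = 0 \left(-3\right) = 0$)
$c = \sqrt{97} \approx 9.8489$
$\left(\left(A + c\right) + y\right) - \left(-26 - -37\right) = \left(\left(- \frac{1}{80} + \sqrt{97}\right) + 0\right) - \left(-26 - -37\right) = \left(- \frac{1}{80} + \sqrt{97}\right) - \left(-26 + 37\right) = \left(- \frac{1}{80} + \sqrt{97}\right) - 11 = - \frac{881}{80} + \sqrt{97}$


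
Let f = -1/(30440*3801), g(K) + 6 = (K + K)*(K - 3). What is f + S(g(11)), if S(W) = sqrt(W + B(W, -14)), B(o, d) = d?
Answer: -1/115702440 + 2*sqrt(39) ≈ 12.490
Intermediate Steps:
g(K) = -6 + 2*K*(-3 + K) (g(K) = -6 + (K + K)*(K - 3) = -6 + (2*K)*(-3 + K) = -6 + 2*K*(-3 + K))
S(W) = sqrt(-14 + W) (S(W) = sqrt(W - 14) = sqrt(-14 + W))
f = -1/115702440 (f = -1/(30440*3801) = -1*1/115702440 = -1/115702440 ≈ -8.6429e-9)
f + S(g(11)) = -1/115702440 + sqrt(-14 + (-6 - 6*11 + 2*11**2)) = -1/115702440 + sqrt(-14 + (-6 - 66 + 2*121)) = -1/115702440 + sqrt(-14 + (-6 - 66 + 242)) = -1/115702440 + sqrt(-14 + 170) = -1/115702440 + sqrt(156) = -1/115702440 + 2*sqrt(39)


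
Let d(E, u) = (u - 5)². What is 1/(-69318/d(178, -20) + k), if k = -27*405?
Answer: -625/6903693 ≈ -9.0531e-5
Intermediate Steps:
d(E, u) = (-5 + u)²
k = -10935
1/(-69318/d(178, -20) + k) = 1/(-69318/(-5 - 20)² - 10935) = 1/(-69318/((-25)²) - 10935) = 1/(-69318/625 - 10935) = 1/(-6903693/625) = -625/6903693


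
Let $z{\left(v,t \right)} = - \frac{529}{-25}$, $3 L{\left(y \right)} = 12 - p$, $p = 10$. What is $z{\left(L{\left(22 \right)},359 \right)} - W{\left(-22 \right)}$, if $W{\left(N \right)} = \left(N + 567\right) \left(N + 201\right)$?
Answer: $- \frac{2438346}{25} \approx -97534.0$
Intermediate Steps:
$L{\left(y \right)} = \frac{2}{3}$ ($L{\left(y \right)} = \frac{12 - 10}{3} = \frac{1}{3} \cdot 2 = \frac{2}{3}$)
$z{\left(v,t \right)} = \frac{529}{25}$ ($z{\left(v,t \right)} = \left(-529\right) \left(- \frac{1}{25}\right) = \frac{529}{25}$)
$W{\left(N \right)} = \left(201 + N\right) \left(567 + N\right)$ ($W{\left(N \right)} = \left(567 + N\right) \left(201 + N\right) = \left(201 + N\right) \left(567 + N\right)$)
$z{\left(L{\left(22 \right)},359 \right)} - W{\left(-22 \right)} = \frac{529}{25} - \left(113967 + \left(-22\right)^{2} + 768 \left(-22\right)\right) = \frac{529}{25} - \left(113967 + 484 - 16896\right) = \frac{529}{25} - 97555 = - \frac{2438346}{25}$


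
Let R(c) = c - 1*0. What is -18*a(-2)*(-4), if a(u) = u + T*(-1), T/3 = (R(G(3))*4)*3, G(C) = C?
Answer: -7920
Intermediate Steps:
R(c) = c (R(c) = c + 0 = c)
T = 108 (T = 3*((3*4)*3) = 3*(12*3) = 3*36 = 108)
a(u) = -108 + u (a(u) = u + 108*(-1) = u - 108 = -108 + u)
-18*a(-2)*(-4) = -18*(-108 - 2)*(-4) = -18*(-110)*(-4) = 1980*(-4) = -7920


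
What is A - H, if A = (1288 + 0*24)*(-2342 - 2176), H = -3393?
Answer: -5815791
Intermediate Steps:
A = -5819184 (A = (1288 + 0)*(-4518) = 1288*(-4518) = -5819184)
A - H = -5819184 - 1*(-3393) = -5819184 + 3393 = -5815791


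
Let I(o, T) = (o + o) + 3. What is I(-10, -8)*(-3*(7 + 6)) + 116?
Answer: 779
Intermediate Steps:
I(o, T) = 3 + 2*o (I(o, T) = 2*o + 3 = 3 + 2*o)
I(-10, -8)*(-3*(7 + 6)) + 116 = (3 + 2*(-10))*(-3*(7 + 6)) + 116 = (3 - 20)*(-3*13) + 116 = -17*(-39) + 116 = 663 + 116 = 779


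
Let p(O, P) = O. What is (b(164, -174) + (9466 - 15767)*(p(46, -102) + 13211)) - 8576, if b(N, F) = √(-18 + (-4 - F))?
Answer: -83540933 + 2*√38 ≈ -8.3541e+7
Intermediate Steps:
b(N, F) = √(-22 - F)
(b(164, -174) + (9466 - 15767)*(p(46, -102) + 13211)) - 8576 = (√(-22 - 1*(-174)) + (9466 - 15767)*(46 + 13211)) - 8576 = (√(-22 + 174) - 6301*13257) - 8576 = (√152 - 83532357) - 8576 = (2*√38 - 83532357) - 8576 = (-83532357 + 2*√38) - 8576 = -83540933 + 2*√38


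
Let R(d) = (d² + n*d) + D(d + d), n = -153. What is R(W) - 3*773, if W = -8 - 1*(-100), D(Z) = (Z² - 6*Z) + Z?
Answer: 25005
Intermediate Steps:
D(Z) = Z² - 5*Z
W = 92 (W = -8 + 100 = 92)
R(d) = d² - 153*d + 2*d*(-5 + 2*d) (R(d) = (d² - 153*d) + (d + d)*(-5 + (d + d)) = (d² - 153*d) + (2*d)*(-5 + 2*d) = (d² - 153*d) + 2*d*(-5 + 2*d) = d² - 153*d + 2*d*(-5 + 2*d))
R(W) - 3*773 = 92*(-163 + 5*92) - 3*773 = 92*(-163 + 460) - 1*2319 = 92*297 - 2319 = 27324 - 2319 = 25005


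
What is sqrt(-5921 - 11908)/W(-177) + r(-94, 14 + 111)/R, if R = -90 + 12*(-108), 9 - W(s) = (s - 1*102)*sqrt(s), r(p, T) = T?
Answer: (-3875*sqrt(177) + 125*I + 462*sqrt(1981))/(1386*(-I + 31*sqrt(177))) ≈ -0.054215 + 8.7221e-5*I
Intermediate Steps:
W(s) = 9 - sqrt(s)*(-102 + s) (W(s) = 9 - (s - 1*102)*sqrt(s) = 9 - (s - 102)*sqrt(s) = 9 - (-102 + s)*sqrt(s) = 9 - sqrt(s)*(-102 + s))
R = -1386 (R = -90 - 1296 = -1386)
sqrt(-5921 - 11908)/W(-177) + r(-94, 14 + 111)/R = sqrt(-5921 - 11908)/(9 - (-177)**(3/2) + 102*sqrt(-177)) + (14 + 111)/(-1386) = sqrt(-17829)/(9 - (-177)*I*sqrt(177) + 102*(I*sqrt(177))) + 125*(-1/1386) = (3*I*sqrt(1981))/(9 + 177*I*sqrt(177) + 102*I*sqrt(177)) - 125/1386 = (3*I*sqrt(1981))/(9 + 279*I*sqrt(177)) - 125/1386 = 3*I*sqrt(1981)/(9 + 279*I*sqrt(177)) - 125/1386 = -125/1386 + 3*I*sqrt(1981)/(9 + 279*I*sqrt(177))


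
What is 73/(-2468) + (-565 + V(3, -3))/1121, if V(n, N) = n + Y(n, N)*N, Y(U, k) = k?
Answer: -1446637/2766628 ≈ -0.52289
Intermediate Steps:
V(n, N) = n + N² (V(n, N) = n + N*N = n + N²)
73/(-2468) + (-565 + V(3, -3))/1121 = 73/(-2468) + (-565 + (3 + (-3)²))/1121 = 73*(-1/2468) + (-565 + (3 + 9))*(1/1121) = -73/2468 + (-565 + 12)*(1/1121) = -73/2468 - 553*1/1121 = -73/2468 - 553/1121 = -1446637/2766628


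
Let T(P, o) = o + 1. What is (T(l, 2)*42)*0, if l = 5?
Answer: 0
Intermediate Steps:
T(P, o) = 1 + o
(T(l, 2)*42)*0 = ((1 + 2)*42)*0 = (3*42)*0 = 126*0 = 0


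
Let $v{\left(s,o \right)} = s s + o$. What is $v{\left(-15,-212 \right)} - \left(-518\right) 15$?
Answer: $7783$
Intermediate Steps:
$v{\left(s,o \right)} = o + s^{2}$ ($v{\left(s,o \right)} = s^{2} + o = o + s^{2}$)
$v{\left(-15,-212 \right)} - \left(-518\right) 15 = \left(-212 + \left(-15\right)^{2}\right) - \left(-518\right) 15 = \left(-212 + 225\right) - -7770 = 13 + 7770 = 7783$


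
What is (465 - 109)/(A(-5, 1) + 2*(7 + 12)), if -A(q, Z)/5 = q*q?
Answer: -356/87 ≈ -4.0920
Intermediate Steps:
A(q, Z) = -5*q² (A(q, Z) = -5*q*q = -5*q²)
(465 - 109)/(A(-5, 1) + 2*(7 + 12)) = (465 - 109)/(-5*(-5)² + 2*(7 + 12)) = 356/(-5*25 + 2*19) = 356/(-125 + 38) = 356/(-87) = 356*(-1/87) = -356/87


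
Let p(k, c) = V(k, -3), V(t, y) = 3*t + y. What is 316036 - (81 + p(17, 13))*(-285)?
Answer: 352801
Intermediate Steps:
V(t, y) = y + 3*t
p(k, c) = -3 + 3*k
316036 - (81 + p(17, 13))*(-285) = 316036 - (81 + (-3 + 3*17))*(-285) = 316036 - (81 + (-3 + 51))*(-285) = 316036 - (81 + 48)*(-285) = 316036 - 129*(-285) = 316036 - 1*(-36765) = 316036 + 36765 = 352801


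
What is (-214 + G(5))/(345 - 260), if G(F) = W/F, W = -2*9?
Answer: -64/25 ≈ -2.5600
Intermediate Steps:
W = -18
G(F) = -18/F
(-214 + G(5))/(345 - 260) = (-214 - 18/5)/(345 - 260) = (-214 - 18*1/5)/85 = (-214 - 18/5)*(1/85) = -1088/5*1/85 = -64/25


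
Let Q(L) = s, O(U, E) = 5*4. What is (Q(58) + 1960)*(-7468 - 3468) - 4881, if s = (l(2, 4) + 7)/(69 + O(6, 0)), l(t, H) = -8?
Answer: -1908099313/89 ≈ -2.1439e+7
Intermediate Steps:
O(U, E) = 20
s = -1/89 (s = (-8 + 7)/(69 + 20) = -1/89 ≈ -0.011236)
Q(L) = -1/89
(Q(58) + 1960)*(-7468 - 3468) - 4881 = (-1/89 + 1960)*(-7468 - 3468) - 4881 = (174439/89)*(-10936) - 4881 = -1907664904/89 - 4881 = -1908099313/89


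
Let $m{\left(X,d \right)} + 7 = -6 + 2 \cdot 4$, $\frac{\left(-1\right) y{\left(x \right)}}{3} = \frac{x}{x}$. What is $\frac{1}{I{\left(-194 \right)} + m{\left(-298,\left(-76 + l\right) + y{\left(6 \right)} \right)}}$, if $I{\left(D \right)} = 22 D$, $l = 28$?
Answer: $- \frac{1}{4273} \approx -0.00023403$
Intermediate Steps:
$y{\left(x \right)} = -3$ ($y{\left(x \right)} = - 3 \frac{x}{x} = \left(-3\right) 1 = -3$)
$m{\left(X,d \right)} = -5$ ($m{\left(X,d \right)} = -7 + \left(-6 + 2 \cdot 4\right) = -7 + \left(-6 + 8\right) = -7 + 2 = -5$)
$\frac{1}{I{\left(-194 \right)} + m{\left(-298,\left(-76 + l\right) + y{\left(6 \right)} \right)}} = \frac{1}{22 \left(-194\right) - 5} = \frac{1}{-4268 - 5} = \frac{1}{-4273} = - \frac{1}{4273}$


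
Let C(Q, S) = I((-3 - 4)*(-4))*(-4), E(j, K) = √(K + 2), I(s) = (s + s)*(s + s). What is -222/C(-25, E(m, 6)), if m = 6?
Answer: 111/6272 ≈ 0.017698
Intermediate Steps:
I(s) = 4*s² (I(s) = (2*s)*(2*s) = 4*s²)
E(j, K) = √(2 + K)
C(Q, S) = -12544 (C(Q, S) = (4*((-3 - 4)*(-4))²)*(-4) = (4*(-7*(-4))²)*(-4) = (4*28²)*(-4) = (4*784)*(-4) = 3136*(-4) = -12544)
-222/C(-25, E(m, 6)) = -222/(-12544) = -222*(-1/12544) = 111/6272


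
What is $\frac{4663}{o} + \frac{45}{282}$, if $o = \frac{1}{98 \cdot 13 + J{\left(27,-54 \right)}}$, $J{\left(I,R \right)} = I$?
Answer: $\frac{570256937}{94} \approx 6.0666 \cdot 10^{6}$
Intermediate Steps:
$o = \frac{1}{1301}$ ($o = \frac{1}{98 \cdot 13 + 27} = \frac{1}{1274 + 27} = \frac{1}{1301} \approx 0.00076864$)
$\frac{4663}{o} + \frac{45}{282} = 4663 \frac{1}{\frac{1}{1301}} + \frac{45}{282} = 4663 \cdot 1301 + 45 \cdot \frac{1}{282} = 6066563 + \frac{15}{94} = \frac{570256937}{94}$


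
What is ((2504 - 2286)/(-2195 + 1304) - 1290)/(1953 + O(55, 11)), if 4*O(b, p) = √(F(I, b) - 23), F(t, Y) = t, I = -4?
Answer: -3991438976/6041709729 + 4598432*I*√3/18125129187 ≈ -0.66065 + 0.00043943*I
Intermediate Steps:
O(b, p) = 3*I*√3/4 (O(b, p) = √(-4 - 23)/4 = √(-27)/4 = (3*I*√3)/4 = 3*I*√3/4)
((2504 - 2286)/(-2195 + 1304) - 1290)/(1953 + O(55, 11)) = ((2504 - 2286)/(-2195 + 1304) - 1290)/(1953 + 3*I*√3/4) = (218/(-891) - 1290)/(1953 + 3*I*√3/4) = (218*(-1/891) - 1290)/(1953 + 3*I*√3/4) = (-218/891 - 1290)/(1953 + 3*I*√3/4) = -1149608/(891*(1953 + 3*I*√3/4))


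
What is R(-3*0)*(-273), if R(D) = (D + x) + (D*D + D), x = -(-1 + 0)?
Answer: -273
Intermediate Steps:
x = 1 (x = -1*(-1) = 1)
R(D) = 1 + D² + 2*D (R(D) = (D + 1) + (D*D + D) = (1 + D) + (D² + D) = (1 + D) + (D + D²) = 1 + D² + 2*D)
R(-3*0)*(-273) = (1 + (-3*0)² + 2*(-3*0))*(-273) = (1 + 0² + 2*0)*(-273) = (1 + 0 + 0)*(-273) = 1*(-273) = -273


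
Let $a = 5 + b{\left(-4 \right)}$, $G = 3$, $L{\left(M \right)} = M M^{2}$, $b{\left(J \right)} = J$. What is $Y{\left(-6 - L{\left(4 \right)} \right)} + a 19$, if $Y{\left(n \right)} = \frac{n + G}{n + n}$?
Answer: $\frac{2727}{140} \approx 19.479$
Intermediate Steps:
$L{\left(M \right)} = M^{3}$
$a = 1$ ($a = 5 - 4 = 1$)
$Y{\left(n \right)} = \frac{3 + n}{2 n}$ ($Y{\left(n \right)} = \frac{n + 3}{n + n} = \frac{3 + n}{2 n}$)
$Y{\left(-6 - L{\left(4 \right)} \right)} + a 19 = \frac{3 - 70}{2 \left(-6 - 4^{3}\right)} + 1 \cdot 19 = \frac{3 - 70}{2 \left(-6 - 64\right)} + 19 = \frac{3 - 70}{2 \left(-70\right)} + 19 = \frac{1}{2} \left(- \frac{1}{70}\right) \left(-67\right) + 19 = \frac{67}{140} + 19 = \frac{2727}{140}$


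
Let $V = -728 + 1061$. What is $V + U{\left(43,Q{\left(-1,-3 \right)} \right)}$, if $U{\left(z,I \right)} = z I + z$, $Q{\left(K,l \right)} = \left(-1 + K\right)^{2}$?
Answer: $548$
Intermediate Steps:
$U{\left(z,I \right)} = z + I z$ ($U{\left(z,I \right)} = I z + z = z + I z$)
$V = 333$
$V + U{\left(43,Q{\left(-1,-3 \right)} \right)} = 333 + 43 \left(1 + \left(-1 - 1\right)^{2}\right) = 333 + 43 \left(1 + \left(-2\right)^{2}\right) = 333 + 43 \left(1 + 4\right) = 333 + 43 \cdot 5 = 333 + 215 = 548$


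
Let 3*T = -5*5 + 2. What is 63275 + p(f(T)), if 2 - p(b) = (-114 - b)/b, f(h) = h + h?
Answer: 1455223/23 ≈ 63271.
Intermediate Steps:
T = -23/3 (T = (-5*5 + 2)/3 = (-25 + 2)/3 = (⅓)*(-23) = -23/3 ≈ -7.6667)
f(h) = 2*h
p(b) = 2 - (-114 - b)/b
63275 + p(f(T)) = 63275 + (3 + 114/((2*(-23/3)))) = 63275 + (3 + 114/(-46/3)) = 63275 + (3 + 114*(-3/46)) = 63275 + (3 - 171/23) = 63275 - 102/23 = 1455223/23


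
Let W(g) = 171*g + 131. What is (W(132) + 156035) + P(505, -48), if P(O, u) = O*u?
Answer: 154498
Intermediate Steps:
W(g) = 131 + 171*g
(W(132) + 156035) + P(505, -48) = ((131 + 171*132) + 156035) + 505*(-48) = ((131 + 22572) + 156035) - 24240 = (22703 + 156035) - 24240 = 178738 - 24240 = 154498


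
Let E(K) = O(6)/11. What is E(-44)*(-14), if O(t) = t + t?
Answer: -168/11 ≈ -15.273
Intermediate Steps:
O(t) = 2*t
E(K) = 12/11 (E(K) = (2*6)/11 = 12*(1/11) = 12/11)
E(-44)*(-14) = (12/11)*(-14) = -168/11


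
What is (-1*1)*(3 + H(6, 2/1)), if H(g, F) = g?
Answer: -9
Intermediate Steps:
(-1*1)*(3 + H(6, 2/1)) = (-1*1)*(3 + 6) = -1*9 = -9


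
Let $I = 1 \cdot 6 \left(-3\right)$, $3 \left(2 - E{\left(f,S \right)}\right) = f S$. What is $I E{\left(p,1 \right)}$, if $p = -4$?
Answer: $-60$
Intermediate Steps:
$E{\left(f,S \right)} = 2 - \frac{S f}{3}$ ($E{\left(f,S \right)} = 2 - \frac{f S}{3} = 2 - \frac{S f}{3}$)
$I = -18$ ($I = 6 \left(-3\right) = -18$)
$I E{\left(p,1 \right)} = - 18 \left(2 - \frac{1}{3} \left(-4\right)\right) = - 18 \left(2 + \frac{4}{3}\right) = \left(-18\right) \frac{10}{3} = -60$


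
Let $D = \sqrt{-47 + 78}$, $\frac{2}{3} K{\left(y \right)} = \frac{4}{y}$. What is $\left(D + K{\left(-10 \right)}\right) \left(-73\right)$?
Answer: $\frac{219}{5} - 73 \sqrt{31} \approx -362.65$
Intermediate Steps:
$K{\left(y \right)} = \frac{6}{y}$ ($K{\left(y \right)} = \frac{3 \frac{4}{y}}{2} = \frac{6}{y}$)
$D = \sqrt{31} \approx 5.5678$
$\left(D + K{\left(-10 \right)}\right) \left(-73\right) = \left(\sqrt{31} + \frac{6}{-10}\right) \left(-73\right) = \left(\sqrt{31} + 6 \left(- \frac{1}{10}\right)\right) \left(-73\right) = \left(\sqrt{31} - \frac{3}{5}\right) \left(-73\right) = \left(- \frac{3}{5} + \sqrt{31}\right) \left(-73\right) = \frac{219}{5} - 73 \sqrt{31}$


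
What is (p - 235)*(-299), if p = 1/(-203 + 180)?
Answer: 70278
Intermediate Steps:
p = -1/23 (p = 1/(-23) = -1/23 ≈ -0.043478)
(p - 235)*(-299) = (-1/23 - 235)*(-299) = -5406/23*(-299) = 70278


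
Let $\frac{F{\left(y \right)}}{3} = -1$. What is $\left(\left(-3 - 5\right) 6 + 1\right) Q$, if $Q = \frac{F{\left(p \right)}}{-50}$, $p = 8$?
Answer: $- \frac{141}{50} \approx -2.82$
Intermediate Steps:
$F{\left(y \right)} = -3$ ($F{\left(y \right)} = 3 \left(-1\right) = -3$)
$Q = \frac{3}{50}$ ($Q = - \frac{3}{-50} = \left(-3\right) \left(- \frac{1}{50}\right) = \frac{3}{50} \approx 0.06$)
$\left(\left(-3 - 5\right) 6 + 1\right) Q = \left(\left(-3 - 5\right) 6 + 1\right) \frac{3}{50} = \left(\left(-8\right) 6 + 1\right) \frac{3}{50} = \left(-48 + 1\right) \frac{3}{50} = \left(-47\right) \frac{3}{50} = - \frac{141}{50}$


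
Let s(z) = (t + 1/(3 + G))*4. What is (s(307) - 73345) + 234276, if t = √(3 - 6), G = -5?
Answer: 160929 + 4*I*√3 ≈ 1.6093e+5 + 6.9282*I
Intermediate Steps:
t = I*√3 (t = √(-3) = I*√3 ≈ 1.732*I)
s(z) = -2 + 4*I*√3 (s(z) = (I*√3 + 1/(3 - 5))*4 = (I*√3 + 1/(-2))*4 = (I*√3 - ½)*4 = (-½ + I*√3)*4 = -2 + 4*I*√3)
(s(307) - 73345) + 234276 = ((-2 + 4*I*√3) - 73345) + 234276 = (-73347 + 4*I*√3) + 234276 = 160929 + 4*I*√3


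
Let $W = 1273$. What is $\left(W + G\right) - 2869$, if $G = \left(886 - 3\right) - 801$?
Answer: $-1514$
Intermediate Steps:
$G = 82$ ($G = 883 - 801 = 82$)
$\left(W + G\right) - 2869 = \left(1273 + 82\right) - 2869 = 1355 - 2869 = -1514$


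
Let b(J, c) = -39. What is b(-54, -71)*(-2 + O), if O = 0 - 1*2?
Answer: 156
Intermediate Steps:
O = -2 (O = 0 - 2 = -2)
b(-54, -71)*(-2 + O) = -39*(-2 - 2) = -39*(-4) = 156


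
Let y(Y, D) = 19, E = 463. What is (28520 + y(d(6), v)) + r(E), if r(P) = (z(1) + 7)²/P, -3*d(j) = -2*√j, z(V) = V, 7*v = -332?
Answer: 13213621/463 ≈ 28539.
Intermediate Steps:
v = -332/7 (v = (⅐)*(-332) = -332/7 ≈ -47.429)
d(j) = 2*√j/3 (d(j) = -(-2)*√j/3 = 2*√j/3)
r(P) = 64/P (r(P) = (1 + 7)²/P = 8²/P = 64/P)
(28520 + y(d(6), v)) + r(E) = (28520 + 19) + 64/463 = 28539 + 64*(1/463) = 28539 + 64/463 = 13213621/463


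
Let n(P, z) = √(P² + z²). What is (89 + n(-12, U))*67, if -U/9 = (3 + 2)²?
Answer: 5963 + 201*√5641 ≈ 21059.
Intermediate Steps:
U = -225 (U = -9*(3 + 2)² = -9*5² = -9*25 = -225)
(89 + n(-12, U))*67 = (89 + √((-12)² + (-225)²))*67 = (89 + √(144 + 50625))*67 = (89 + √50769)*67 = (89 + 3*√5641)*67 = 5963 + 201*√5641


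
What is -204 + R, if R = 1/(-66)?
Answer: -13465/66 ≈ -204.02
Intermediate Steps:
R = -1/66 ≈ -0.015152
-204 + R = -204 - 1/66 = -13465/66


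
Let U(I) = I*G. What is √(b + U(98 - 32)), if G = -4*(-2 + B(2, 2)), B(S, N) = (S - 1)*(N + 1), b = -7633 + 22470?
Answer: √14573 ≈ 120.72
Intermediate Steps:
b = 14837
B(S, N) = (1 + N)*(-1 + S) (B(S, N) = (-1 + S)*(1 + N) = (1 + N)*(-1 + S))
G = -4 (G = -4*(-2 + (-1 + 2 - 1*2 + 2*2)) = -4*(-2 + (-1 + 2 - 2 + 4)) = -4*(-2 + 3) = -4*1 = -4)
U(I) = -4*I (U(I) = I*(-4) = -4*I)
√(b + U(98 - 32)) = √(14837 - 4*(98 - 32)) = √(14837 - 4*66) = √(14837 - 264) = √14573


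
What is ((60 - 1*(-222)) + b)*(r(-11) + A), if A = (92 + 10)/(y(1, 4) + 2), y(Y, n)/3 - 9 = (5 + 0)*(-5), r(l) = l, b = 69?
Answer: -106704/23 ≈ -4639.3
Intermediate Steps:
y(Y, n) = -48 (y(Y, n) = 27 + 3*((5 + 0)*(-5)) = 27 + 3*(5*(-5)) = 27 + 3*(-25) = 27 - 75 = -48)
A = -51/23 (A = (92 + 10)/(-48 + 2) = 102/(-46) = 102*(-1/46) = -51/23 ≈ -2.2174)
((60 - 1*(-222)) + b)*(r(-11) + A) = ((60 - 1*(-222)) + 69)*(-11 - 51/23) = ((60 + 222) + 69)*(-304/23) = (282 + 69)*(-304/23) = 351*(-304/23) = -106704/23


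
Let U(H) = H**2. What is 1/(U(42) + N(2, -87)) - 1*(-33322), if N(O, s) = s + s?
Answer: 52981981/1590 ≈ 33322.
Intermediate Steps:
N(O, s) = 2*s
1/(U(42) + N(2, -87)) - 1*(-33322) = 1/(42**2 + 2*(-87)) - 1*(-33322) = 1/(1764 - 174) + 33322 = 1/1590 + 33322 = 52981981/1590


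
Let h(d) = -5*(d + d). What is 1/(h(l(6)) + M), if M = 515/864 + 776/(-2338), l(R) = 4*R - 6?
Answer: -1010016/181536077 ≈ -0.0055637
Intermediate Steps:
l(R) = -6 + 4*R
h(d) = -10*d
M = 266803/1010016 (M = 515*(1/864) + 776*(-1/2338) = 515/864 - 388/1169 = 266803/1010016 ≈ 0.26416)
1/(h(l(6)) + M) = 1/(-10*(-6 + 4*6) + 266803/1010016) = 1/(-10*(-6 + 24) + 266803/1010016) = 1/(-10*18 + 266803/1010016) = 1/(-180 + 266803/1010016) = 1/(-181536077/1010016) = -1010016/181536077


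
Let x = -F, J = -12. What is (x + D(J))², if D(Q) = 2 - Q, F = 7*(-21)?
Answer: 25921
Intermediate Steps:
F = -147
x = 147 (x = -1*(-147) = 147)
(x + D(J))² = (147 + (2 - 1*(-12)))² = (147 + (2 + 12))² = (147 + 14)² = 161² = 25921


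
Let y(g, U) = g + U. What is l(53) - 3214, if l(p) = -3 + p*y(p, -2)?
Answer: -514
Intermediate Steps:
y(g, U) = U + g
l(p) = -3 + p*(-2 + p)
l(53) - 3214 = (-3 + 53*(-2 + 53)) - 3214 = (-3 + 53*51) - 3214 = (-3 + 2703) - 3214 = 2700 - 3214 = -514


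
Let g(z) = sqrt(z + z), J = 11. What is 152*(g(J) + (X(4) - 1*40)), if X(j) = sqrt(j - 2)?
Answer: -6080 + 152*sqrt(2) + 152*sqrt(22) ≈ -5152.1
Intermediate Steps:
X(j) = sqrt(-2 + j)
g(z) = sqrt(2)*sqrt(z) (g(z) = sqrt(2*z) = sqrt(2)*sqrt(z))
152*(g(J) + (X(4) - 1*40)) = 152*(sqrt(2)*sqrt(11) + (sqrt(-2 + 4) - 1*40)) = 152*(sqrt(22) + (sqrt(2) - 40)) = 152*(sqrt(22) + (-40 + sqrt(2))) = 152*(-40 + sqrt(2) + sqrt(22)) = -6080 + 152*sqrt(2) + 152*sqrt(22)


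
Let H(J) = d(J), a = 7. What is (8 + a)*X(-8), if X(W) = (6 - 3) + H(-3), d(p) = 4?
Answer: 105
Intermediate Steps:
H(J) = 4
X(W) = 7 (X(W) = (6 - 3) + 4 = 3 + 4 = 7)
(8 + a)*X(-8) = (8 + 7)*7 = 15*7 = 105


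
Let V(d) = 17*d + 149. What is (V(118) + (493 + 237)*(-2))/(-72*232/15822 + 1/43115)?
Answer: -26339169075/40009841 ≈ -658.32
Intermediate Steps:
V(d) = 149 + 17*d
(V(118) + (493 + 237)*(-2))/(-72*232/15822 + 1/43115) = ((149 + 17*118) + (493 + 237)*(-2))/(-72*232/15822 + 1/43115) = ((149 + 2006) + 730*(-2))/(-16704*1/15822 + 1/43115) = (2155 - 1460)/(-928/879 + 1/43115) = 695/(-40009841/37898085) = 695*(-37898085/40009841) = -26339169075/40009841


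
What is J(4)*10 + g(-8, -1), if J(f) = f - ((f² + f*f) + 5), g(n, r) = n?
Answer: -338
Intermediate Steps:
J(f) = -5 + f - 2*f² (J(f) = f - ((f² + f²) + 5) = f - (2*f² + 5) = f - (5 + 2*f²) = f + (-5 - 2*f²) = -5 + f - 2*f²)
J(4)*10 + g(-8, -1) = (-5 + 4 - 2*4²)*10 - 8 = (-5 + 4 - 2*16)*10 - 8 = (-5 + 4 - 32)*10 - 8 = -33*10 - 8 = -330 - 8 = -338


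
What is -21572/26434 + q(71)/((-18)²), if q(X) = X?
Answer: -2556257/4282308 ≈ -0.59693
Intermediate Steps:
-21572/26434 + q(71)/((-18)²) = -21572/26434 + 71/((-18)²) = -21572*1/26434 + 71/324 = -10786/13217 + 71*(1/324) = -10786/13217 + 71/324 = -2556257/4282308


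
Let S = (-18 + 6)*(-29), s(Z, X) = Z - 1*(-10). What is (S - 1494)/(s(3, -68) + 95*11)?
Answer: -573/529 ≈ -1.0832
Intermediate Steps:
s(Z, X) = 10 + Z (s(Z, X) = Z + 10 = 10 + Z)
S = 348 (S = -12*(-29) = 348)
(S - 1494)/(s(3, -68) + 95*11) = (348 - 1494)/((10 + 3) + 95*11) = -1146/(13 + 1045) = -1146/1058 = -1146*1/1058 = -573/529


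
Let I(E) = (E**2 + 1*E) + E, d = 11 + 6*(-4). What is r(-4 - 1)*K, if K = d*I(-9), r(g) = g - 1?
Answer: 4914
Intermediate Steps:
d = -13 (d = 11 - 24 = -13)
I(E) = E**2 + 2*E (I(E) = (E**2 + E) + E = (E + E**2) + E = E**2 + 2*E)
r(g) = -1 + g
K = -819 (K = -(-117)*(2 - 9) = -(-117)*(-7) = -13*63 = -819)
r(-4 - 1)*K = (-1 + (-4 - 1))*(-819) = (-1 - 5)*(-819) = -6*(-819) = 4914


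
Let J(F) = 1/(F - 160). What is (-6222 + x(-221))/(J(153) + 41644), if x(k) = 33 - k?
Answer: -41776/291507 ≈ -0.14331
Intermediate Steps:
J(F) = 1/(-160 + F)
(-6222 + x(-221))/(J(153) + 41644) = (-6222 + (33 - 1*(-221)))/(1/(-160 + 153) + 41644) = (-6222 + (33 + 221))/(1/(-7) + 41644) = (-6222 + 254)/(-1/7 + 41644) = -5968/291507/7 = -5968*7/291507 = -41776/291507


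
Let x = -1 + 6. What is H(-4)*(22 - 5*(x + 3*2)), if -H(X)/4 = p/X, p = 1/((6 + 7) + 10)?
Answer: -33/23 ≈ -1.4348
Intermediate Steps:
p = 1/23 (p = 1/(13 + 10) = 1/23 ≈ 0.043478)
x = 5
H(X) = -4/(23*X)
H(-4)*(22 - 5*(x + 3*2)) = (-4/23/(-4))*(22 - 5*(5 + 3*2)) = (-4/23*(-¼))*(22 - 5*(5 + 6)) = (22 - 5*11)/23 = (22 - 55)/23 = (1/23)*(-33) = -33/23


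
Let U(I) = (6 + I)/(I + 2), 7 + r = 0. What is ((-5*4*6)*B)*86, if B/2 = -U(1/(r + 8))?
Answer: 48160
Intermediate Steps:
r = -7 (r = -7 + 0 = -7)
U(I) = (6 + I)/(2 + I)
B = -14/3 (B = 2*(-(6 + 1/(-7 + 8))/(2 + 1/(-7 + 8))) = 2*(-(6 + 1/1)/(2 + 1/1)) = 2*(-(6 + 1)/(2 + 1)) = 2*(-7/3) = -14/3 ≈ -4.6667)
((-5*4*6)*B)*86 = ((-5*4*6)*(-14/3))*86 = (-20*6*(-14/3))*86 = -120*(-14/3)*86 = 560*86 = 48160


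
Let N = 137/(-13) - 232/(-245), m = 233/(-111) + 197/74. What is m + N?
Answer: -6383753/707070 ≈ -9.0285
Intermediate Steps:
m = 125/222 (m = 233*(-1/111) + 197*(1/74) = -233/111 + 197/74 = 125/222 ≈ 0.56306)
N = -30549/3185 (N = 137*(-1/13) - 232*(-1/245) = -137/13 + 232/245 = -30549/3185 ≈ -9.5915)
m + N = 125/222 - 30549/3185 = -6383753/707070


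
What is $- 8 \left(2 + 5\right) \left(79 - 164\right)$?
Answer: $4760$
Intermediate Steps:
$- 8 \left(2 + 5\right) \left(79 - 164\right) = \left(-8\right) 7 \left(-85\right) = \left(-56\right) \left(-85\right) = 4760$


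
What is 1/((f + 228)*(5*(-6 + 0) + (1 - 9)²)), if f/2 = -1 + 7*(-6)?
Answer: 1/4828 ≈ 0.00020713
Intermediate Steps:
f = -86 (f = 2*(-1 + 7*(-6)) = 2*(-1 - 42) = 2*(-43) = -86)
1/((f + 228)*(5*(-6 + 0) + (1 - 9)²)) = 1/((-86 + 228)*(5*(-6 + 0) + (1 - 9)²)) = 1/(142*(5*(-6) + (-8)²)) = 1/(142*(-30 + 64)) = 1/(142*34) = 1/4828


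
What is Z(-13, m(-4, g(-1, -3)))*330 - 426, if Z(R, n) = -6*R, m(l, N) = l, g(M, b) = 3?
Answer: 25314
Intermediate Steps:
Z(-13, m(-4, g(-1, -3)))*330 - 426 = -6*(-13)*330 - 426 = 78*330 - 426 = 25740 - 426 = 25314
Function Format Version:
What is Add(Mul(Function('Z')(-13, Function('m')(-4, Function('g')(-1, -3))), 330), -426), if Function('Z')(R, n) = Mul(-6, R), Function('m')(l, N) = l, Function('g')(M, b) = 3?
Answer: 25314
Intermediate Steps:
Add(Mul(Function('Z')(-13, Function('m')(-4, Function('g')(-1, -3))), 330), -426) = Add(Mul(Mul(-6, -13), 330), -426) = Add(Mul(78, 330), -426) = Add(25740, -426) = 25314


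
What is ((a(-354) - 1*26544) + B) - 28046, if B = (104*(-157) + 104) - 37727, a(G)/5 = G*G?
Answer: 518039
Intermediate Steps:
a(G) = 5*G² (a(G) = 5*(G*G) = 5*G²)
B = -53951 (B = (-16328 + 104) - 37727 = -16224 - 37727 = -53951)
((a(-354) - 1*26544) + B) - 28046 = ((5*(-354)² - 1*26544) - 53951) - 28046 = ((5*125316 - 26544) - 53951) - 28046 = ((626580 - 26544) - 53951) - 28046 = (600036 - 53951) - 28046 = 546085 - 28046 = 518039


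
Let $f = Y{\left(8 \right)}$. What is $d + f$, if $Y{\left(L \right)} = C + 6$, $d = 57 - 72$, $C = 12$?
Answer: $3$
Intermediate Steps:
$d = -15$
$Y{\left(L \right)} = 18$ ($Y{\left(L \right)} = 12 + 6 = 18$)
$f = 18$
$d + f = -15 + 18 = 3$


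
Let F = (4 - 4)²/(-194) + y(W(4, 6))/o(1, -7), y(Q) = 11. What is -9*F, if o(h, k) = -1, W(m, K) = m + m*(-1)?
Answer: 99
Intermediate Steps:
W(m, K) = 0 (W(m, K) = m - m = 0)
F = -11 (F = (4 - 4)²/(-194) + 11/(-1) = 0²*(-1/194) + 11*(-1) = 0*(-1/194) - 11 = 0 - 11 = -11)
-9*F = -9*(-11) = 99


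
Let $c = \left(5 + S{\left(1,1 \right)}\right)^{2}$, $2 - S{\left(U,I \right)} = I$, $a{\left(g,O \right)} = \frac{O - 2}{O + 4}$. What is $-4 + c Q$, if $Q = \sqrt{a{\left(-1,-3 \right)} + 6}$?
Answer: $32$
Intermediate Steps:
$a{\left(g,O \right)} = \frac{-2 + O}{4 + O}$
$S{\left(U,I \right)} = 2 - I$
$Q = 1$ ($Q = \sqrt{\frac{-2 - 3}{4 - 3} + 6} = \sqrt{1^{-1} \left(-5\right) + 6} = \sqrt{1 \left(-5\right) + 6} = \sqrt{-5 + 6} = \sqrt{1} = 1$)
$c = 36$ ($c = \left(5 + \left(2 - 1\right)\right)^{2} = \left(5 + 1\right)^{2} = 6^{2} = 36$)
$-4 + c Q = -4 + 36 \cdot 1 = -4 + 36 = 32$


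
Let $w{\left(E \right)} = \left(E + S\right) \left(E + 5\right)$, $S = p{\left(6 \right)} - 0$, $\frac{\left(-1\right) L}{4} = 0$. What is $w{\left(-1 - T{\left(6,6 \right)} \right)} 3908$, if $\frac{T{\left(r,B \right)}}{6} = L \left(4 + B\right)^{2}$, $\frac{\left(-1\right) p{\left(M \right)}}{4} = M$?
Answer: $-390800$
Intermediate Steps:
$L = 0$ ($L = \left(-4\right) 0 = 0$)
$p{\left(M \right)} = - 4 M$
$S = -24$ ($S = \left(-4\right) 6 - 0 = -24 + 0 = -24$)
$T{\left(r,B \right)} = 0$ ($T{\left(r,B \right)} = 6 \cdot 0 \left(4 + B\right)^{2} = 6 \cdot 0 = 0$)
$w{\left(E \right)} = \left(-24 + E\right) \left(5 + E\right)$ ($w{\left(E \right)} = \left(E - 24\right) \left(E + 5\right) = \left(-24 + E\right) \left(5 + E\right)$)
$w{\left(-1 - T{\left(6,6 \right)} \right)} 3908 = \left(-120 + \left(-1 - 0\right)^{2} - 19 \left(-1 - 0\right)\right) 3908 = \left(-120 + \left(-1 + 0\right)^{2} - 19 \left(-1 + 0\right)\right) 3908 = \left(-120 + \left(-1\right)^{2} - -19\right) 3908 = \left(-120 + 1 + 19\right) 3908 = \left(-100\right) 3908 = -390800$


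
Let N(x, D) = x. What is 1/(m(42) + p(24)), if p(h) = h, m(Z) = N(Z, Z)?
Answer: 1/66 ≈ 0.015152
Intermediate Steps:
m(Z) = Z
1/(m(42) + p(24)) = 1/(42 + 24) = 1/66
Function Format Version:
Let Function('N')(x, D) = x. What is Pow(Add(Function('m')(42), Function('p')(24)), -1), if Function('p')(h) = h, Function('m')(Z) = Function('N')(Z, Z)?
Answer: Rational(1, 66) ≈ 0.015152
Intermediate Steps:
Function('m')(Z) = Z
Pow(Add(Function('m')(42), Function('p')(24)), -1) = Pow(Add(42, 24), -1) = Pow(66, -1) = Rational(1, 66)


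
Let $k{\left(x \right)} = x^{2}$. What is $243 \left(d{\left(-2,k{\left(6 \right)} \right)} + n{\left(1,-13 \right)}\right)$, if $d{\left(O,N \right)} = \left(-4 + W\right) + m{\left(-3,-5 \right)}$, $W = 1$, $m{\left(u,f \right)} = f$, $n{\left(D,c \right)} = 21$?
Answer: $3159$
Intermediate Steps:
$d{\left(O,N \right)} = -8$ ($d{\left(O,N \right)} = \left(-4 + 1\right) - 5 = -3 - 5 = -8$)
$243 \left(d{\left(-2,k{\left(6 \right)} \right)} + n{\left(1,-13 \right)}\right) = 243 \left(-8 + 21\right) = 243 \cdot 13 = 3159$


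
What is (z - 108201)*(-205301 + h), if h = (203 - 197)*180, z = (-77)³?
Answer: 115330542214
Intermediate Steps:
z = -456533
h = 1080 (h = 6*180 = 1080)
(z - 108201)*(-205301 + h) = (-456533 - 108201)*(-205301 + 1080) = -564734*(-204221) = 115330542214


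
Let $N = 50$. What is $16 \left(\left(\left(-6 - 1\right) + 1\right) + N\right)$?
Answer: $704$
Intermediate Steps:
$16 \left(\left(\left(-6 - 1\right) + 1\right) + N\right) = 16 \left(\left(\left(-6 - 1\right) + 1\right) + 50\right) = 16 \left(\left(-7 + 1\right) + 50\right) = 16 \left(-6 + 50\right) = 16 \cdot 44 = 704$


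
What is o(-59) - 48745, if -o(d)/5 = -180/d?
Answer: -2876855/59 ≈ -48760.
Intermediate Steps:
o(d) = 900/d (o(d) = -(-900)/d = 900/d)
o(-59) - 48745 = 900/(-59) - 48745 = 900*(-1/59) - 48745 = -900/59 - 48745 = -2876855/59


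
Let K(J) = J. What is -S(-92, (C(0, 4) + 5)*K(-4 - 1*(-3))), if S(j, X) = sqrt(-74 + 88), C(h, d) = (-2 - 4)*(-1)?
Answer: -sqrt(14) ≈ -3.7417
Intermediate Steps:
C(h, d) = 6 (C(h, d) = -6*(-1) = 6)
S(j, X) = sqrt(14)
-S(-92, (C(0, 4) + 5)*K(-4 - 1*(-3))) = -sqrt(14)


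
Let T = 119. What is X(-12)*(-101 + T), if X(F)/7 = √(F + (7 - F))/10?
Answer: 63*√7/5 ≈ 33.336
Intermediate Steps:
X(F) = 7*√7/10 (X(F) = 7*(√(F + (7 - F))/10) = 7*(√7*(⅒)) = 7*(√7/10) = 7*√7/10)
X(-12)*(-101 + T) = (7*√7/10)*(-101 + 119) = (7*√7/10)*18 = 63*√7/5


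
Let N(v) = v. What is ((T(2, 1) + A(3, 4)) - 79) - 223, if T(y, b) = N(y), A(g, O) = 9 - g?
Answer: -294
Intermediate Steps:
T(y, b) = y
((T(2, 1) + A(3, 4)) - 79) - 223 = ((2 + (9 - 1*3)) - 79) - 223 = ((2 + (9 - 3)) - 79) - 223 = ((2 + 6) - 79) - 223 = (8 - 79) - 223 = -71 - 223 = -294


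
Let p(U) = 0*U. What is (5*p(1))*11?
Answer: 0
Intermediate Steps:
p(U) = 0
(5*p(1))*11 = (5*0)*11 = 0*11 = 0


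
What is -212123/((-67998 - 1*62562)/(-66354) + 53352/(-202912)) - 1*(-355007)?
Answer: 110252444701635/478168169 ≈ 2.3057e+5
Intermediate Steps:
-212123/((-67998 - 1*62562)/(-66354) + 53352/(-202912)) - 1*(-355007) = -212123/((-67998 - 62562)*(-1/66354) + 53352*(-1/202912)) + 355007 = -212123/(-130560*(-1/66354) - 6669/25364) + 355007 = -212123/(21760/11059 - 6669/25364) + 355007 = -212123/478168169/280500476 + 355007 = -212123*280500476/478168169 + 355007 = -59500602470548/478168169 + 355007 = 110252444701635/478168169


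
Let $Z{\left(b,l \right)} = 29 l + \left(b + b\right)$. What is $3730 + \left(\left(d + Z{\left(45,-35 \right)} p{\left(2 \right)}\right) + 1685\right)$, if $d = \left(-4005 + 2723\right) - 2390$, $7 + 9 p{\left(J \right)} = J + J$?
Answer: $\frac{6154}{3} \approx 2051.3$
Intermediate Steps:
$p{\left(J \right)} = - \frac{7}{9} + \frac{2 J}{9}$ ($p{\left(J \right)} = - \frac{7}{9} + \frac{J + J}{9} = - \frac{7}{9} + \frac{2 J}{9}$)
$Z{\left(b,l \right)} = 2 b + 29 l$ ($Z{\left(b,l \right)} = 29 l + 2 b = 2 b + 29 l$)
$d = -3672$ ($d = -1282 - 2390 = -3672$)
$3730 + \left(\left(d + Z{\left(45,-35 \right)} p{\left(2 \right)}\right) + 1685\right) = 3730 + \left(\left(-3672 + \left(2 \cdot 45 + 29 \left(-35\right)\right) \left(- \frac{7}{9} + \frac{2}{9} \cdot 2\right)\right) + 1685\right) = 3730 + \left(\left(-3672 + \left(90 - 1015\right) \left(- \frac{7}{9} + \frac{4}{9}\right)\right) + 1685\right) = 3730 + \left(\left(-3672 - - \frac{925}{3}\right) + 1685\right) = 3730 + \left(\left(-3672 + \frac{925}{3}\right) + 1685\right) = 3730 + \left(- \frac{10091}{3} + 1685\right) = 3730 - \frac{5036}{3} = \frac{6154}{3}$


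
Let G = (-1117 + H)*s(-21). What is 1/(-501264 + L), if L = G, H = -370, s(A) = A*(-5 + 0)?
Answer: -1/657399 ≈ -1.5211e-6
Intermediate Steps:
s(A) = -5*A (s(A) = A*(-5) = -5*A)
G = -156135 (G = (-1117 - 370)*(-5*(-21)) = -1487*105 = -156135)
L = -156135
1/(-501264 + L) = 1/(-501264 - 156135) = 1/(-657399) = -1/657399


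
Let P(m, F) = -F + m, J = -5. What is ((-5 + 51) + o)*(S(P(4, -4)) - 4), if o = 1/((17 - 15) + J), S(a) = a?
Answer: 548/3 ≈ 182.67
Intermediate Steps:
P(m, F) = m - F
o = -⅓ (o = 1/((17 - 15) - 5) = 1/(2 - 5) = 1/(-3) = -⅓ ≈ -0.33333)
((-5 + 51) + o)*(S(P(4, -4)) - 4) = ((-5 + 51) - ⅓)*((4 - 1*(-4)) - 4) = (46 - ⅓)*((4 + 4) - 4) = 137*(8 - 4)/3 = (137/3)*4 = 548/3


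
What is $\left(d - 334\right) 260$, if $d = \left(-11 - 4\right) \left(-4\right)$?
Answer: $-71240$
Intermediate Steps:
$d = 60$ ($d = \left(-15\right) \left(-4\right) = 60$)
$\left(d - 334\right) 260 = \left(60 - 334\right) 260 = \left(-274\right) 260 = -71240$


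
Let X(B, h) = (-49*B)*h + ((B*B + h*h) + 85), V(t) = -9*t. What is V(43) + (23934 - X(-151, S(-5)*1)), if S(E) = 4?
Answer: -28951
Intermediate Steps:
X(B, h) = 85 + B² + h² - 49*B*h (X(B, h) = -49*B*h + ((B² + h²) + 85) = -49*B*h + (85 + B² + h²) = 85 + B² + h² - 49*B*h)
V(43) + (23934 - X(-151, S(-5)*1)) = -9*43 + (23934 - (85 + (-151)² + (4*1)² - 49*(-151)*4*1)) = -387 + (23934 - (85 + 22801 + 4² - 49*(-151)*4)) = -387 + (23934 - (85 + 22801 + 16 + 29596)) = -387 + (23934 - 1*52498) = -387 + (23934 - 52498) = -387 - 28564 = -28951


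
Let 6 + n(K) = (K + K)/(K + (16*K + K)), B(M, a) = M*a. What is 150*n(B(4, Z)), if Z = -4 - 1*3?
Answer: -2650/3 ≈ -883.33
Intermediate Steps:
Z = -7 (Z = -4 - 3 = -7)
n(K) = -53/9 (n(K) = -6 + (K + K)/(K + (16*K + K)) = -6 + (2*K)/(K + 17*K) = -6 + (2*K)/((18*K)) = -6 + (2*K)*(1/(18*K)) = -6 + ⅑ = -53/9)
150*n(B(4, Z)) = 150*(-53/9) = -2650/3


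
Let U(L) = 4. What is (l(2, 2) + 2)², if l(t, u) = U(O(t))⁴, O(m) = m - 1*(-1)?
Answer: 66564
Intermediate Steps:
O(m) = 1 + m (O(m) = m + 1 = 1 + m)
l(t, u) = 256 (l(t, u) = 4⁴ = 256)
(l(2, 2) + 2)² = (256 + 2)² = 258² = 66564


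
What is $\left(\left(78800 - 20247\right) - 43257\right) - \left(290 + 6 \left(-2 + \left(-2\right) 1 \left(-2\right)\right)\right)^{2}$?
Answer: $-75908$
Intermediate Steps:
$\left(\left(78800 - 20247\right) - 43257\right) - \left(290 + 6 \left(-2 + \left(-2\right) 1 \left(-2\right)\right)\right)^{2} = \left(58553 - 43257\right) - \left(290 + 6 \left(-2 - -4\right)\right)^{2} = 15296 - \left(290 + 6 \left(-2 + 4\right)\right)^{2} = 15296 - \left(290 + 6 \cdot 2\right)^{2} = 15296 - \left(290 + 12\right)^{2} = 15296 - 302^{2} = 15296 - 91204 = -75908$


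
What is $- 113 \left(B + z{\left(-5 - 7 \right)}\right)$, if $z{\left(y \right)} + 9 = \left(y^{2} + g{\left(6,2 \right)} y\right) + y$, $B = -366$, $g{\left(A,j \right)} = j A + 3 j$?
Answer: $51867$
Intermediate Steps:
$g{\left(A,j \right)} = 3 j + A j$ ($g{\left(A,j \right)} = A j + 3 j = 3 j + A j$)
$z{\left(y \right)} = -9 + y^{2} + 19 y$ ($z{\left(y \right)} = -9 + \left(\left(y^{2} + 2 \left(3 + 6\right) y\right) + y\right) = -9 + \left(\left(y^{2} + 2 \cdot 9 y\right) + y\right) = -9 + \left(\left(y^{2} + 18 y\right) + y\right) = -9 + \left(y^{2} + 19 y\right) = -9 + y^{2} + 19 y$)
$- 113 \left(B + z{\left(-5 - 7 \right)}\right) = - 113 \left(-366 + \left(-9 + \left(-5 - 7\right)^{2} + 19 \left(-5 - 7\right)\right)\right) = - 113 \left(-366 + \left(-9 + \left(-12\right)^{2} + 19 \left(-12\right)\right)\right) = - 113 \left(-366 - 93\right) = \left(-113\right) \left(-459\right) = 51867$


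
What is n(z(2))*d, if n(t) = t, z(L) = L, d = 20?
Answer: 40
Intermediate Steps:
n(z(2))*d = 2*20 = 40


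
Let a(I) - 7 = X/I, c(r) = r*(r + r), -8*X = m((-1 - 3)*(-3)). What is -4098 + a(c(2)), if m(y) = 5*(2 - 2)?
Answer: -4091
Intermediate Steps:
m(y) = 0 (m(y) = 5*0 = 0)
X = 0 (X = -⅛*0 = 0)
c(r) = 2*r² (c(r) = r*(2*r) = 2*r²)
a(I) = 7 (a(I) = 7 + 0/I = 7 + 0 = 7)
-4098 + a(c(2)) = -4098 + 7 = -4091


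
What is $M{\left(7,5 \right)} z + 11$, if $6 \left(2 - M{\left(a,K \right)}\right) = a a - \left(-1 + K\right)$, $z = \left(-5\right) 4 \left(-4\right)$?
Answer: $-429$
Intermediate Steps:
$z = 80$ ($z = \left(-20\right) \left(-4\right) = 80$)
$M{\left(a,K \right)} = \frac{11}{6} - \frac{a^{2}}{6} + \frac{K}{6}$ ($M{\left(a,K \right)} = 2 - \frac{a a - \left(-1 + K\right)}{6} = 2 - \frac{a^{2} - \left(-1 + K\right)}{6} = 2 - \frac{1 + a^{2} - K}{6} = 2 - \left(\frac{1}{6} - \frac{K}{6} + \frac{a^{2}}{6}\right) = \frac{11}{6} - \frac{a^{2}}{6} + \frac{K}{6}$)
$M{\left(7,5 \right)} z + 11 = \left(\frac{11}{6} - \frac{7^{2}}{6} + \frac{1}{6} \cdot 5\right) 80 + 11 = \left(\frac{11}{6} - \frac{49}{6} + \frac{5}{6}\right) 80 + 11 = \left(- \frac{11}{2}\right) 80 + 11 = -440 + 11 = -429$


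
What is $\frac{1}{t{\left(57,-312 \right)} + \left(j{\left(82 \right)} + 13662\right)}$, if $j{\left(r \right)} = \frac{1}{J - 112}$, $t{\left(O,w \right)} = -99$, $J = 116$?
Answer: $\frac{4}{54253} \approx 7.3729 \cdot 10^{-5}$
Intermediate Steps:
$j{\left(r \right)} = \frac{1}{4}$ ($j{\left(r \right)} = \frac{1}{116 - 112} = \frac{1}{4}$)
$\frac{1}{t{\left(57,-312 \right)} + \left(j{\left(82 \right)} + 13662\right)} = \frac{1}{-99 + \left(\frac{1}{4} + 13662\right)} = \frac{1}{-99 + \frac{54649}{4}} = \frac{1}{\frac{54253}{4}} = \frac{4}{54253}$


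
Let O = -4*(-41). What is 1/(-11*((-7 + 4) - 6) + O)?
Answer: 1/263 ≈ 0.0038023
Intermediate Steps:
O = 164
1/(-11*((-7 + 4) - 6) + O) = 1/(-11*((-7 + 4) - 6) + 164) = 1/(-11*(-3 - 6) + 164) = 1/(-11*(-9) + 164) = 1/(99 + 164) = 1/263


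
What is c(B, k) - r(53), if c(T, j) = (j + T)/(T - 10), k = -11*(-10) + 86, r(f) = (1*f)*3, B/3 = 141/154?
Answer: -208210/1117 ≈ -186.40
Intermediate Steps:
B = 423/154 (B = 3*(141/154) = 423/154 ≈ 2.7468)
r(f) = 3*f (r(f) = f*3 = 3*f)
k = 196 (k = 110 + 86 = 196)
c(T, j) = (T + j)/(-10 + T)
c(B, k) - r(53) = (423/154 + 196)/(-10 + 423/154) - 3*53 = (30607/154)/(-1117/154) - 1*159 = -154/1117*30607/154 - 159 = -30607/1117 - 159 = -208210/1117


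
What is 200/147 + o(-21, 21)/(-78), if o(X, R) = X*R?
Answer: 26809/3822 ≈ 7.0144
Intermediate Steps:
o(X, R) = R*X
200/147 + o(-21, 21)/(-78) = 200/147 + (21*(-21))/(-78) = 200*(1/147) - 441*(-1/78) = 200/147 + 147/26 = 26809/3822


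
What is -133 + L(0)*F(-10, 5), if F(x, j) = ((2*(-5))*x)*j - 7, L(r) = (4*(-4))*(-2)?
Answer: 15643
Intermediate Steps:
L(r) = 32 (L(r) = -16*(-2) = 32)
F(x, j) = -7 - 10*j*x (F(x, j) = (-10*x)*j - 7 = -10*j*x - 7 = -7 - 10*j*x)
-133 + L(0)*F(-10, 5) = -133 + 32*(-7 - 10*5*(-10)) = -133 + 32*(-7 + 500) = -133 + 32*493 = -133 + 15776 = 15643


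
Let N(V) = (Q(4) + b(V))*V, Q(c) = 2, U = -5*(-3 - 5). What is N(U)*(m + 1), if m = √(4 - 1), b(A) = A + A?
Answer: 3280 + 3280*√3 ≈ 8961.1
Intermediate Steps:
b(A) = 2*A
U = 40 (U = -5*(-8) = 40)
m = √3 ≈ 1.7320
N(V) = V*(2 + 2*V) (N(V) = (2 + 2*V)*V = V*(2 + 2*V))
N(U)*(m + 1) = (2*40*(1 + 40))*(√3 + 1) = (2*40*41)*(1 + √3) = 3280*(1 + √3) = 3280 + 3280*√3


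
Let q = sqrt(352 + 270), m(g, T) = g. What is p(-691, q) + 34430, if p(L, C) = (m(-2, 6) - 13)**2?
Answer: 34655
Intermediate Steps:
q = sqrt(622) ≈ 24.940
p(L, C) = 225 (p(L, C) = (-2 - 13)**2 = (-15)**2 = 225)
p(-691, q) + 34430 = 225 + 34430 = 34655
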